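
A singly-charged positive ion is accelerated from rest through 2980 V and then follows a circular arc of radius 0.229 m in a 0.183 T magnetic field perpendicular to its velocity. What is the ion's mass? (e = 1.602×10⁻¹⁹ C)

m ≈ 4.72×10⁻²⁶ kg

Combine |q|V = ½mv² and r = mv/(|q|B): eliminate v to get m = qB²r²/(2V).
m = (1.602×10⁻¹⁹)(0.183)²(0.229)²/(2·2980) ≈ 4.72×10⁻²⁶ kg.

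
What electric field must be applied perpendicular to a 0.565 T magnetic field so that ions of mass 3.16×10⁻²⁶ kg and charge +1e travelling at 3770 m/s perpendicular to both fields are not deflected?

For straight-line motion qE = qvB, so E = vB.
E = 3770 × 0.565 = 2130 V/m.

E = 2130 V/m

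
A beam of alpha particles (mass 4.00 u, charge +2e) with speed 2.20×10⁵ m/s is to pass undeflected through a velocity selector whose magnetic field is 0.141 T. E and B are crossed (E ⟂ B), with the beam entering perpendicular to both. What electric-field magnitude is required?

For straight-line motion qE = qvB, so E = vB.
E = 2.20×10⁵ × 0.141 = 3.10×10⁴ V/m.

E = 3.10×10⁴ V/m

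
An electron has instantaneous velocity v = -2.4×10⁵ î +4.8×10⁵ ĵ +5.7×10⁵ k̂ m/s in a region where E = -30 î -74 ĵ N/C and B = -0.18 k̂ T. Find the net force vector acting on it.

F ≈ (1.38×10⁻¹⁴, 6.93×10⁻¹⁵, 0) N

v×B = (-8.64×10⁴, -4.32×10⁴, 0) N/C.
E + v×B = (-8.64×10⁴, -4.33×10⁴, 0) N/C.
F = q(E + v×B) = (−1.602×10⁻¹⁹ C)·(-8.64×10⁴, -4.33×10⁴, 0) = (1.38×10⁻¹⁴, 6.93×10⁻¹⁵, 0) N.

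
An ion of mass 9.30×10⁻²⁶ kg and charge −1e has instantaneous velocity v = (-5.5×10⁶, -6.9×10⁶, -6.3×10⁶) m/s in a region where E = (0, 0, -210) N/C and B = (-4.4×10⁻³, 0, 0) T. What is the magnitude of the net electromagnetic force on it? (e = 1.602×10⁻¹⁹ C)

v×B = (0, 2.77×10⁴, -3.04×10⁴) N/C.
E + v×B = (0, 2.77×10⁴, -3.06×10⁴) N/C.
F = q(E + v×B) = (−1.602×10⁻¹⁹ C)·(0, 2.77×10⁴, -3.06×10⁴) = (0, -4.44×10⁻¹⁵, 4.90×10⁻¹⁵) N.
|F| = 6.61×10⁻¹⁵ N.

|F| ≈ 6.61×10⁻¹⁵ N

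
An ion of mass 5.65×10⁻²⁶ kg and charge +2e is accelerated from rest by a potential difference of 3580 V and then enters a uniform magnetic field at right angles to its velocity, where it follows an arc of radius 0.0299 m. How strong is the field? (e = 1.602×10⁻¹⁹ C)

v = √(2|q|V/m) = √(2·3.204×10⁻¹⁹·3580/5.65×10⁻²⁶) ≈ 2.015×10⁵ m/s.
B = mv/(|q|r) = (5.65×10⁻²⁶)(2.015×10⁵)/((3.204×10⁻¹⁹)(0.0299)) ≈ 1.19 T.

B ≈ 1.19 T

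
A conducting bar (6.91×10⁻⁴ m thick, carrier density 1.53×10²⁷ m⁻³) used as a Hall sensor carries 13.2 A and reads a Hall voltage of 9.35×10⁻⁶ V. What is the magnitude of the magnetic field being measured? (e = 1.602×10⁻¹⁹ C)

B ≈ 0.120 T

From V_H = IB/(n e t), B = V_H n e t / I.
B = (9.35×10⁻⁶)(1.53×10²⁷)(1.602×10⁻¹⁹)(6.91×10⁻⁴)/13.2 ≈ 0.120 T.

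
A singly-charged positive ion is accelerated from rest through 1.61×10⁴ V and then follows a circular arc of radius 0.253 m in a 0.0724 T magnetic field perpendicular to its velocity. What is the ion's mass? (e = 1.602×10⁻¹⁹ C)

m ≈ 1.67×10⁻²⁷ kg

Combine |q|V = ½mv² and r = mv/(|q|B): eliminate v to get m = qB²r²/(2V).
m = (1.602×10⁻¹⁹)(0.0724)²(0.253)²/(2·1.61×10⁴) ≈ 1.67×10⁻²⁷ kg.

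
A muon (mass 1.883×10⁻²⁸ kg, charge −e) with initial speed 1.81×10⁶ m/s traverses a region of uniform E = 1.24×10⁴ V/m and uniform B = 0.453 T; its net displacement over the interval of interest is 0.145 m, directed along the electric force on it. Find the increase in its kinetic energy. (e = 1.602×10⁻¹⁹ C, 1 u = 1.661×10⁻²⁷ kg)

ΔKE ≈ 2.88×10⁻¹⁶ J

The magnetic force is always ⟂ v and does no work; only the electric force changes KE.
ΔKE = F_E · d = |q|E d = (1.602×10⁻¹⁹)(1.24×10⁴)(0.145) ≈ 2.88×10⁻¹⁶ J.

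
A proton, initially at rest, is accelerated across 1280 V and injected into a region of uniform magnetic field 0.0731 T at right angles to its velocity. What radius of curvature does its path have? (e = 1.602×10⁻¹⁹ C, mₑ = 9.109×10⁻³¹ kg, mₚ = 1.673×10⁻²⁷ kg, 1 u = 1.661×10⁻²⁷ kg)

r ≈ 0.0707 m

Acceleration: |q|V = ½mv² ⇒ v = √(2|q|V/m) = √(2·1.602×10⁻¹⁹·1280/1.673×10⁻²⁷) ≈ 4.951×10⁵ m/s.
In the field: r = mv/(|q|B) = (1.673×10⁻²⁷)(4.951×10⁵)/((1.602×10⁻¹⁹)(0.0731)) ≈ 0.0707 m.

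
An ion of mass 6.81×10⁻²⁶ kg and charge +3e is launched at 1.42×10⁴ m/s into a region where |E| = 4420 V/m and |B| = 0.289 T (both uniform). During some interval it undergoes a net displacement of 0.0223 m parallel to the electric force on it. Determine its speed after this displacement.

v_f ≈ 3.99×10⁴ m/s

B does no work; ΔKE = |q|E d.
½mv_f² = ½mv₀² + |q|Ed = ½(6.81×10⁻²⁶)(1.42×10⁴)² + (4.806×10⁻¹⁹)(4420)(0.0223) ≈ 6.866×10⁻¹⁸ J + 4.737×10⁻¹⁷ J ≈ 5.424×10⁻¹⁷ J.
v_f = √(2·5.424×10⁻¹⁷/6.81×10⁻²⁶) ≈ 3.99×10⁴ m/s.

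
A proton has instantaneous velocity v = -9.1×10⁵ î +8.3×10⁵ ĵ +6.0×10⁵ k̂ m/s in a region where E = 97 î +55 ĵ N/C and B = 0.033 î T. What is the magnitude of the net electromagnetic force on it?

v×B = (0, 1.98×10⁴, -2.74×10⁴) N/C.
E + v×B = (97.0, 1.99×10⁴, -2.74×10⁴) N/C.
F = q(E + v×B) = (1.602×10⁻¹⁹ C)·(97.0, 1.99×10⁴, -2.74×10⁴) = (1.55×10⁻¹⁷, 3.18×10⁻¹⁵, -4.39×10⁻¹⁵) N.
|F| = 5.42×10⁻¹⁵ N.

|F| ≈ 5.42×10⁻¹⁵ N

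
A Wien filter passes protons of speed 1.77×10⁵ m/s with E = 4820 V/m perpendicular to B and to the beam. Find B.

Balance of forces in the selector: qE = qvB ⇒ B = E/v.
B = 4820/1.77×10⁵ = 0.0272 T.

B = 0.0272 T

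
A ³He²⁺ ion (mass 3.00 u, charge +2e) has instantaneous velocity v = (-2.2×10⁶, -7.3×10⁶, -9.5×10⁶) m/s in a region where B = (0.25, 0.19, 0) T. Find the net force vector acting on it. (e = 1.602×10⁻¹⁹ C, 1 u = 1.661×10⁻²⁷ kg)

F ≈ (5.78×10⁻¹³, -7.61×10⁻¹³, 4.51×10⁻¹³) N

v×B = (1.80×10⁶, -2.38×10⁶, 1.41×10⁶) N/C.
F = q v×B = (3.204×10⁻¹⁹ C)·(1.80×10⁶, -2.38×10⁶, 1.41×10⁶) = (5.78×10⁻¹³, -7.61×10⁻¹³, 4.51×10⁻¹³) N.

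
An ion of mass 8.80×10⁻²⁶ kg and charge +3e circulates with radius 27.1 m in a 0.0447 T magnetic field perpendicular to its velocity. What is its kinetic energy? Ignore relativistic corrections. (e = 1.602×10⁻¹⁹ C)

KE ≈ 1.93×10⁻¹² J

v = |q|Br/m, then KE = ½mv² = (qBr)²/(2m).
v = (4.806×10⁻¹⁹)(0.0447)(27.1)/8.80×10⁻²⁶ ≈ 6.616×10⁶ m/s.
KE = ½(8.80×10⁻²⁶)(6.616×10⁶)² ≈ 1.93×10⁻¹² J.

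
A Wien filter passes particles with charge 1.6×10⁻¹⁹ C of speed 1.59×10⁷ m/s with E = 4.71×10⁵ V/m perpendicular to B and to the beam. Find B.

Balance of forces in the selector: qE = qvB ⇒ B = E/v.
B = 4.71×10⁵/1.59×10⁷ = 0.0296 T.

B = 0.0296 T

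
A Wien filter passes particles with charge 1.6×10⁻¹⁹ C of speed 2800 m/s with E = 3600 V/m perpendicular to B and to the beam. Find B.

Balance of forces in the selector: qE = qvB ⇒ B = E/v.
B = 3600/2800 = 1.3 T.

B = 1.3 T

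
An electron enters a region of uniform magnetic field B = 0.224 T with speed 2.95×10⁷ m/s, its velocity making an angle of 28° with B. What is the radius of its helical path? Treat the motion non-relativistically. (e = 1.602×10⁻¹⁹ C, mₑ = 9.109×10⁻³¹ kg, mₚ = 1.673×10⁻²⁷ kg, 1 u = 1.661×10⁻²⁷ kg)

r ≈ 3.52×10⁻⁴ m

v⊥ = v sinθ = 2.95×10⁷·sin28° ≈ 1.385×10⁷ m/s.
r = m v⊥/(|q|B) = (9.109×10⁻³¹)(1.385×10⁷)/((1.602×10⁻¹⁹)(0.224)) ≈ 3.52×10⁻⁴ m.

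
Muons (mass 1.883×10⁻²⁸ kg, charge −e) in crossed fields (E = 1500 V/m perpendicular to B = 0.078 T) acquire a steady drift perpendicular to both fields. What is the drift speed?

The steady drift has the magnetic force balancing the electric force, so v_d = E/B.
v_d = 1500/0.078 = 1.9×10⁴ m/s.

v_d ≈ 1.9×10⁴ m/s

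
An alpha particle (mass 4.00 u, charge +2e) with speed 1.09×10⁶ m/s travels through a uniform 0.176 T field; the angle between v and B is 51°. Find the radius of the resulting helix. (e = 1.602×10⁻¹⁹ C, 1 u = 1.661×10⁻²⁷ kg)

v⊥ = v sinθ = 1.09×10⁶·sin51° ≈ 8.471×10⁵ m/s.
r = m v⊥/(|q|B) = (6.644×10⁻²⁷)(8.471×10⁵)/((3.204×10⁻¹⁹)(0.176)) ≈ 0.0998 m.

r ≈ 0.0998 m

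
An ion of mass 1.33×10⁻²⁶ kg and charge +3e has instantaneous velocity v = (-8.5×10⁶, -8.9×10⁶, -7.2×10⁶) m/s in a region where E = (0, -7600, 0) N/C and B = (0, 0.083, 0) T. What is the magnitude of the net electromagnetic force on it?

|F| ≈ 4.44×10⁻¹³ N

v×B = (5.98×10⁵, 0, -7.06×10⁵) N/C.
E + v×B = (5.98×10⁵, -7600, -7.06×10⁵) N/C.
F = q(E + v×B) = (4.806×10⁻¹⁹ C)·(5.98×10⁵, -7600, -7.06×10⁵) = (2.87×10⁻¹³, -3.65×10⁻¹⁵, -3.39×10⁻¹³) N.
|F| = 4.44×10⁻¹³ N.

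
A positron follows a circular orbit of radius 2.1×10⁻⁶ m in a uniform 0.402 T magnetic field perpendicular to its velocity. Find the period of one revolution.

The cyclotron period depends only on m, q, B: T = 2πm/(|q|B).
T = 2π(9.109×10⁻³¹)/((1.602×10⁻¹⁹)(0.402)) ≈ 8.89×10⁻¹¹ s.

T ≈ 8.89×10⁻¹¹ s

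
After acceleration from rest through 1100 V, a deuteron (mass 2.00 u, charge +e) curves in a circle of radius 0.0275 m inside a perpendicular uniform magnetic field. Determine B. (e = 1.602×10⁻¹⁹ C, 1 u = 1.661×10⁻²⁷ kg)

v = √(2|q|V/m) = √(2·1.602×10⁻¹⁹·1100/3.322×10⁻²⁷) ≈ 3.257×10⁵ m/s.
B = mv/(|q|r) = (3.322×10⁻²⁷)(3.257×10⁵)/((1.602×10⁻¹⁹)(0.0275)) ≈ 0.246 T.

B ≈ 0.246 T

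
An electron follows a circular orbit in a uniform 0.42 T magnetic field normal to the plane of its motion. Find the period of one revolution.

The cyclotron period depends only on m, q, B: T = 2πm/(|q|B).
T = 2π(9.109×10⁻³¹)/((1.602×10⁻¹⁹)(0.42)) ≈ 8.5×10⁻¹¹ s.

T ≈ 8.5×10⁻¹¹ s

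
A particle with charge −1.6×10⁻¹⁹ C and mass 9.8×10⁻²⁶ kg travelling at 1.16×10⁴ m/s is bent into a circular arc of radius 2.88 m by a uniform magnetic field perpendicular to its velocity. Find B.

From |q|vB = mv²/r, B = mv/(|q|r).
B = (9.8×10⁻²⁶)(1.16×10⁴)/((1.6×10⁻¹⁹)(2.88)) ≈ 2.47×10⁻³ T.

B ≈ 2.47×10⁻³ T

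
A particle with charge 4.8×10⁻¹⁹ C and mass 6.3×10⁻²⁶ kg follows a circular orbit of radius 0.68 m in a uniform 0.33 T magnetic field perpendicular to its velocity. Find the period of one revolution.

The cyclotron period depends only on m, q, B: T = 2πm/(|q|B).
T = 2π(6.3×10⁻²⁶)/((4.8×10⁻¹⁹)(0.33)) ≈ 2.5×10⁻⁶ s.

T ≈ 2.5×10⁻⁶ s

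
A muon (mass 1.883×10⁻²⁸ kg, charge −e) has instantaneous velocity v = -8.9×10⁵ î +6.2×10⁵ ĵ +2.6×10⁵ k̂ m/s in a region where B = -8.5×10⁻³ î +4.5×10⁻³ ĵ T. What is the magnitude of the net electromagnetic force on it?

v×B = (-1170, -2210, 1270) N/C.
F = q v×B = (−1.602×10⁻¹⁹ C)·(-1170, -2210, 1270) = (1.87×10⁻¹⁶, 3.54×10⁻¹⁶, -2.03×10⁻¹⁶) N.
|F| = 4.49×10⁻¹⁶ N.

|F| ≈ 4.49×10⁻¹⁶ N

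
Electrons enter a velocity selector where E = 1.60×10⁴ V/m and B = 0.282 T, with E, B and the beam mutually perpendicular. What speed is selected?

v = 5.67×10⁴ m/s

Zero net Lorentz force requires |qE| = |q v×B|, i.e. E = vB.
v = E/B = 1.60×10⁴/0.282 = 5.67×10⁴ m/s.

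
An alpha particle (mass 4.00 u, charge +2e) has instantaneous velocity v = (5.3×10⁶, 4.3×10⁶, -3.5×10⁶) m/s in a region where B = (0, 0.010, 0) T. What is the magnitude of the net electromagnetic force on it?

v×B = (3.50×10⁴, 0, 5.30×10⁴) N/C.
F = q v×B = (3.204×10⁻¹⁹ C)·(3.50×10⁴, 0, 5.30×10⁴) = (1.12×10⁻¹⁴, 0, 1.70×10⁻¹⁴) N.
|F| = 2.03×10⁻¹⁴ N.

|F| ≈ 2.03×10⁻¹⁴ N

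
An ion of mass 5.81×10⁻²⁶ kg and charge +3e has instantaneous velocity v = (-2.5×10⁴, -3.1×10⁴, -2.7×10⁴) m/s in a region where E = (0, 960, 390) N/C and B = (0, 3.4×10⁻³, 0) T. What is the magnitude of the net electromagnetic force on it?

|F| ≈ 4.86×10⁻¹⁶ N

v×B = (91.8, 0, -85.0) N/C.
E + v×B = (91.8, 960, 305) N/C.
F = q(E + v×B) = (4.806×10⁻¹⁹ C)·(91.8, 960, 305) = (4.41×10⁻¹⁷, 4.61×10⁻¹⁶, 1.47×10⁻¹⁶) N.
|F| = 4.86×10⁻¹⁶ N.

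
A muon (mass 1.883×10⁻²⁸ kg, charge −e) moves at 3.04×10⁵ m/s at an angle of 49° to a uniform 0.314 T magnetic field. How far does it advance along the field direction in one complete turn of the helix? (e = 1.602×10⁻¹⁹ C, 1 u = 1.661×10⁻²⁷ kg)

v∥ = v cosθ = 3.04×10⁵·cos49° ≈ 1.994×10⁵ m/s.
T = 2πm/(|q|B) = 2π(1.883×10⁻²⁸)/((1.602×10⁻¹⁹)(0.314)) ≈ 2.352×10⁻⁸ s.
pitch = v∥ T = (1.994×10⁵)(2.352×10⁻⁸) ≈ 4.69×10⁻³ m.

p ≈ 4.69×10⁻³ m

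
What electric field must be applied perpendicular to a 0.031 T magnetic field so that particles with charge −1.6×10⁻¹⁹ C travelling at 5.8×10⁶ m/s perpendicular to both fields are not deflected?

For straight-line motion qE = qvB, so E = vB.
E = 5.8×10⁶ × 0.031 = 1.8×10⁵ V/m.

E = 1.8×10⁵ V/m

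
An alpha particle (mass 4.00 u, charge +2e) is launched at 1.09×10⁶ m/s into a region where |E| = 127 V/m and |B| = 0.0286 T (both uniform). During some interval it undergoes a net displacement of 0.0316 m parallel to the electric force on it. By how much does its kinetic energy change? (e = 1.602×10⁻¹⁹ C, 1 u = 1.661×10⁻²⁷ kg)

ΔKE ≈ 1.29×10⁻¹⁸ J

The magnetic force is always ⟂ v and does no work; only the electric force changes KE.
ΔKE = F_E · d = |q|E d = (3.204×10⁻¹⁹)(127)(0.0316) ≈ 1.29×10⁻¹⁸ J.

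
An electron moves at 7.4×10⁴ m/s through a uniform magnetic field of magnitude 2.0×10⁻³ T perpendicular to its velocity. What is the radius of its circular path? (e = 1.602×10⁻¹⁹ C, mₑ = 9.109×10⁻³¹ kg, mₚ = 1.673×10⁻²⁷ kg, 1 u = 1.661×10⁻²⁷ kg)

The magnetic force provides the centripetal force: |q|vB = mv²/r.
r = mv/(|q|B) = (9.109×10⁻³¹)(7.4×10⁴)/((1.602×10⁻¹⁹)(2.0×10⁻³)) ≈ 2.1×10⁻⁴ m.

r ≈ 2.1×10⁻⁴ m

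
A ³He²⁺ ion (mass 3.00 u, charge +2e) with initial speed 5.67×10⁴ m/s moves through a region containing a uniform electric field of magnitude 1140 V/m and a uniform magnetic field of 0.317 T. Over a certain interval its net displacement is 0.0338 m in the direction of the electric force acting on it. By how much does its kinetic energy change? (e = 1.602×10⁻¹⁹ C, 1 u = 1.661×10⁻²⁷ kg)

The magnetic force is always ⟂ v and does no work; only the electric force changes KE.
ΔKE = F_E · d = |q|E d = (3.204×10⁻¹⁹)(1140)(0.0338) ≈ 1.23×10⁻¹⁷ J.

ΔKE ≈ 1.23×10⁻¹⁷ J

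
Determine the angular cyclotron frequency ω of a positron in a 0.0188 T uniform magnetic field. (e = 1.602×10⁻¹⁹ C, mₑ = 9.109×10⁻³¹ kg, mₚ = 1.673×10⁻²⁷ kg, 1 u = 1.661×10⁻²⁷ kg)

ω ≈ 3.31×10⁹ rad/s

ω = |q|B/m.
ω = (1.602×10⁻¹⁹)(0.0188)/9.109×10⁻³¹ ≈ 3.31×10⁹ rad/s.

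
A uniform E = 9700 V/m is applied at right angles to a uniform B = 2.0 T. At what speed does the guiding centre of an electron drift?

In crossed fields the guiding centre drifts at v_d = |E×B|/B² = E/B, independent of charge and mass.
v_d = 9700/2.0 = 4800 m/s.

v_d ≈ 4800 m/s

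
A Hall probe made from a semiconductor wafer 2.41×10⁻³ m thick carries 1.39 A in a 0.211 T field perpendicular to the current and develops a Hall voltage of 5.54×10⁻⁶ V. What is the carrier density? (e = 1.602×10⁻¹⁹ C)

From V_H = IB/(n e t), n = IB/(V_H e t).
n = (1.39)(0.211)/((5.54×10⁻⁶)(1.602×10⁻¹⁹)(2.41×10⁻³)) ≈ 1.37×10²⁶ m⁻³.

n ≈ 1.37×10²⁶ m⁻³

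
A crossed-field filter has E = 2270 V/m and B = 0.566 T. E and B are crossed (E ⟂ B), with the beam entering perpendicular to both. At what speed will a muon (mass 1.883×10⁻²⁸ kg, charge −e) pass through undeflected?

Zero net Lorentz force requires |qE| = |q v×B|, i.e. E = vB.
v = E/B = 2270/0.566 = 4010 m/s.
The result is independent of the particle's charge and mass.

v = 4010 m/s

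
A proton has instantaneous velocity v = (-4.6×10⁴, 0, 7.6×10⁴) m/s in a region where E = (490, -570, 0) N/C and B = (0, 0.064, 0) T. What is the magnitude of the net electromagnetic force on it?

v×B = (-4860, 0, -2940) N/C.
E + v×B = (-4370, -570, -2940) N/C.
F = q(E + v×B) = (1.602×10⁻¹⁹ C)·(-4370, -570, -2940) = (-7.01×10⁻¹⁶, -9.13×10⁻¹⁷, -4.72×10⁻¹⁶) N.
|F| = 8.50×10⁻¹⁶ N.

|F| ≈ 8.50×10⁻¹⁶ N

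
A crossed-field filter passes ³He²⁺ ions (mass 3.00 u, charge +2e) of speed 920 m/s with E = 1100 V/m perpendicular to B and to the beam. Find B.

Balance of forces in the selector: qE = qvB ⇒ B = E/v.
B = 1100/920 = 1.2 T.

B = 1.2 T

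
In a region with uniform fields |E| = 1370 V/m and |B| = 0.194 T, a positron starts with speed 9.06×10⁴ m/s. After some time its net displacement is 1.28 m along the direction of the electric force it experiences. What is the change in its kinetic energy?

The magnetic force is always ⟂ v and does no work; only the electric force changes KE.
ΔKE = F_E · d = |q|E d = (1.602×10⁻¹⁹)(1370)(1.28) ≈ 2.81×10⁻¹⁶ J.

ΔKE ≈ 2.81×10⁻¹⁶ J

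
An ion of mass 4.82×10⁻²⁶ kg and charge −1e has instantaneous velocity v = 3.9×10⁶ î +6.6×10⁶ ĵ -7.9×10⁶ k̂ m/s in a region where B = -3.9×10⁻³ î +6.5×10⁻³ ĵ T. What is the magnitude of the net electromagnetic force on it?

v×B = (5.14×10⁴, 3.08×10⁴, 5.11×10⁴) N/C.
F = q v×B = (−1.602×10⁻¹⁹ C)·(5.14×10⁴, 3.08×10⁴, 5.11×10⁴) = (-8.23×10⁻¹⁵, -4.94×10⁻¹⁵, -8.18×10⁻¹⁵) N.
|F| = 1.26×10⁻¹⁴ N.

|F| ≈ 1.26×10⁻¹⁴ N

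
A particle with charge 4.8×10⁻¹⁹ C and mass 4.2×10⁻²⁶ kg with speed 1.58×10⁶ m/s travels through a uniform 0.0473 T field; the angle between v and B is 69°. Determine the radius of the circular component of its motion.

r ≈ 2.73 m

v⊥ = v sinθ = 1.58×10⁶·sin69° ≈ 1.475×10⁶ m/s.
r = m v⊥/(|q|B) = (4.2×10⁻²⁶)(1.475×10⁶)/((4.8×10⁻¹⁹)(0.0473)) ≈ 2.73 m.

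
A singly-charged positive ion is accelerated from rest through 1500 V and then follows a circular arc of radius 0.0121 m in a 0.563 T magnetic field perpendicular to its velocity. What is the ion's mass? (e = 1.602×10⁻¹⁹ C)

m ≈ 2.48×10⁻²⁷ kg

Combine |q|V = ½mv² and r = mv/(|q|B): eliminate v to get m = qB²r²/(2V).
m = (1.602×10⁻¹⁹)(0.563)²(0.0121)²/(2·1500) ≈ 2.48×10⁻²⁷ kg.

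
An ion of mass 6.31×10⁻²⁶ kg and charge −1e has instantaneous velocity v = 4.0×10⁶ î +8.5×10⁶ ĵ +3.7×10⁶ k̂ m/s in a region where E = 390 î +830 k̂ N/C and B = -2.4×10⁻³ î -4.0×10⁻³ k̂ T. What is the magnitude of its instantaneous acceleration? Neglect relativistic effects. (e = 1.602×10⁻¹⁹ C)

v×B = (-3.40×10⁴, 7120, 2.04×10⁴) N/C.
E + v×B = (-3.36×10⁴, 7120, 2.12×10⁴) N/C.
F = q(E + v×B) = (−1.602×10⁻¹⁹ C)·(-3.36×10⁴, 7120, 2.12×10⁴) = (5.38×10⁻¹⁵, -1.14×10⁻¹⁵, -3.40×10⁻¹⁵) N.
|a| = |F|/m = 6.470×10⁻¹⁵/6.31×10⁻²⁶ ≈ 1.03×10¹¹ m/s².

|a| ≈ 1.03×10¹¹ m/s²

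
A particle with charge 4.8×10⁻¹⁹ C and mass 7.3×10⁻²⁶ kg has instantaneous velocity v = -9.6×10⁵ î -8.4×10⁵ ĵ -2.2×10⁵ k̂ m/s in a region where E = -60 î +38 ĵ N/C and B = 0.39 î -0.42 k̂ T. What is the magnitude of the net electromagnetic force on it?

v×B = (3.53×10⁵, -4.89×10⁵, 3.28×10⁵) N/C.
E + v×B = (3.53×10⁵, -4.89×10⁵, 3.28×10⁵) N/C.
F = q(E + v×B) = (4.8×10⁻¹⁹ C)·(3.53×10⁵, -4.89×10⁵, 3.28×10⁵) = (1.69×10⁻¹³, -2.35×10⁻¹³, 1.57×10⁻¹³) N.
|F| = 3.29×10⁻¹³ N.

|F| ≈ 3.29×10⁻¹³ N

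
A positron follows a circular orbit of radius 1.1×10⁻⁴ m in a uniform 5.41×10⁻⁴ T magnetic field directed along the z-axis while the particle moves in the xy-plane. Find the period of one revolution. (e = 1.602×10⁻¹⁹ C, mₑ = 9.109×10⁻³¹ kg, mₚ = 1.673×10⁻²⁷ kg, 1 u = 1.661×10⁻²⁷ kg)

The cyclotron period depends only on m, q, B: T = 2πm/(|q|B).
T = 2π(9.109×10⁻³¹)/((1.602×10⁻¹⁹)(5.41×10⁻⁴)) ≈ 6.60×10⁻⁸ s.

T ≈ 6.60×10⁻⁸ s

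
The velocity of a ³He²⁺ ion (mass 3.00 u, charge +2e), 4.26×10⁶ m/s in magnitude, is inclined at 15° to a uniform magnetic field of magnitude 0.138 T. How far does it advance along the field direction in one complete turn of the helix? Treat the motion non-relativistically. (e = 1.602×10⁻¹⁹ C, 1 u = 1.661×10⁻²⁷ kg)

v∥ = v cosθ = 4.26×10⁶·cos15° ≈ 4.115×10⁶ m/s.
T = 2πm/(|q|B) = 2π(4.983×10⁻²⁷)/((3.204×10⁻¹⁹)(0.138)) ≈ 7.081×10⁻⁷ s.
pitch = v∥ T = (4.115×10⁶)(7.081×10⁻⁷) ≈ 2.91 m.

p ≈ 2.91 m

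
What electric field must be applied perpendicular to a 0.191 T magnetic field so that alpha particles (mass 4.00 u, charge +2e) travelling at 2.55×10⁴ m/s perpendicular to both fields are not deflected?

For straight-line motion qE = qvB, so E = vB.
E = 2.55×10⁴ × 0.191 = 4870 V/m.

E = 4870 V/m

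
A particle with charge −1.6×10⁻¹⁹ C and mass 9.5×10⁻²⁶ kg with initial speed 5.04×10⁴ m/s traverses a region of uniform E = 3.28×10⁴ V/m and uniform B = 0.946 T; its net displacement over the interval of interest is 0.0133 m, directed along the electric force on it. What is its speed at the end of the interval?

v_f ≈ 6.33×10⁴ m/s

B does no work; ΔKE = |q|E d.
½mv_f² = ½mv₀² + |q|Ed = ½(9.5×10⁻²⁶)(5.04×10⁴)² + (1.6×10⁻¹⁹)(3.28×10⁴)(0.0133) ≈ 1.207×10⁻¹⁶ J + 6.980×10⁻¹⁷ J ≈ 1.905×10⁻¹⁶ J.
v_f = √(2·1.905×10⁻¹⁶/9.5×10⁻²⁶) ≈ 6.33×10⁴ m/s.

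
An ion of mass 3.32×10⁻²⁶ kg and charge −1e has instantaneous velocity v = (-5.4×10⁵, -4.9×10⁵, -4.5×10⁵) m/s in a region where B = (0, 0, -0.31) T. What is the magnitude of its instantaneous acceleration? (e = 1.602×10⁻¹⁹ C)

v×B = (1.52×10⁵, -1.67×10⁵, 0) N/C.
F = q v×B = (−1.602×10⁻¹⁹ C)·(1.52×10⁵, -1.67×10⁵, 0) = (-2.43×10⁻¹⁴, 2.68×10⁻¹⁴, 0) N.
|a| = |F|/m = 3.621×10⁻¹⁴/3.32×10⁻²⁶ ≈ 1.09×10¹² m/s².

|a| ≈ 1.09×10¹² m/s²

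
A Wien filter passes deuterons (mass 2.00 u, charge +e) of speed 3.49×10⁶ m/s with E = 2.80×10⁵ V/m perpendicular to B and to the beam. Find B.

B = 0.0802 T

Balance of forces in the selector: qE = qvB ⇒ B = E/v.
B = 2.80×10⁵/3.49×10⁶ = 0.0802 T.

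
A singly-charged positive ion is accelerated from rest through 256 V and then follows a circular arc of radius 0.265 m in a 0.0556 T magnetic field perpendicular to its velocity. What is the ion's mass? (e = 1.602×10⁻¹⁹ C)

m ≈ 6.79×10⁻²⁶ kg

Combine |q|V = ½mv² and r = mv/(|q|B): eliminate v to get m = qB²r²/(2V).
m = (1.602×10⁻¹⁹)(0.0556)²(0.265)²/(2·256) ≈ 6.79×10⁻²⁶ kg.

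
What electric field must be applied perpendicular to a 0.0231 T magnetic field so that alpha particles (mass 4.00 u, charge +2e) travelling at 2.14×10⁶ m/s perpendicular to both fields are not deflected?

For straight-line motion qE = qvB, so E = vB.
E = 2.14×10⁶ × 0.0231 = 4.94×10⁴ V/m.

E = 4.94×10⁴ V/m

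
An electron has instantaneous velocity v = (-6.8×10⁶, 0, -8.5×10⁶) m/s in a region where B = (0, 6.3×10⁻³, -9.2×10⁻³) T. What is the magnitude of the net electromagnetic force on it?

|F| ≈ 1.49×10⁻¹⁴ N

v×B = (5.36×10⁴, -6.26×10⁴, -4.28×10⁴) N/C.
F = q v×B = (−1.602×10⁻¹⁹ C)·(5.36×10⁴, -6.26×10⁴, -4.28×10⁴) = (-8.58×10⁻¹⁵, 1.00×10⁻¹⁴, 6.86×10⁻¹⁵) N.
|F| = 1.49×10⁻¹⁴ N.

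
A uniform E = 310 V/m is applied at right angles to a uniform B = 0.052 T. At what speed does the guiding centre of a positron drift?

v_d ≈ 6000 m/s

The steady drift has the magnetic force balancing the electric force, so v_d = E/B.
v_d = 310/0.052 = 6000 m/s.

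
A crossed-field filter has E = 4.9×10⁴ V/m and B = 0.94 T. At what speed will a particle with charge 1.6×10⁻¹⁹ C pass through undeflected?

Straight-line motion ⇒ electric and magnetic forces cancel, so E = vB.
v = E/B = 4.9×10⁴/0.94 = 5.2×10⁴ m/s.

v = 5.2×10⁴ m/s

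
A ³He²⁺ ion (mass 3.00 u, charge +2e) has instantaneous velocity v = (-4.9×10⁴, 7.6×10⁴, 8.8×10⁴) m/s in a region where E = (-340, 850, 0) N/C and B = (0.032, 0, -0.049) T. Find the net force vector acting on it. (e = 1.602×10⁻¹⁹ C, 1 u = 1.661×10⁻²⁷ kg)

v×B = (-3720, 415, -2430) N/C.
E + v×B = (-4060, 1260, -2430) N/C.
F = q(E + v×B) = (3.204×10⁻¹⁹ C)·(-4060, 1260, -2430) = (-1.30×10⁻¹⁵, 4.05×10⁻¹⁶, -7.79×10⁻¹⁶) N.

F ≈ (-1.30×10⁻¹⁵, 4.05×10⁻¹⁶, -7.79×10⁻¹⁶) N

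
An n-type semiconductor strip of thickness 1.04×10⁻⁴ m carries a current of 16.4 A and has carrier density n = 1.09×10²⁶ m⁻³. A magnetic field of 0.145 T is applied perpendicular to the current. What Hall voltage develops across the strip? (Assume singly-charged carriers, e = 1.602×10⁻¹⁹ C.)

V_H ≈ 1.31×10⁻³ V

V_H = IB/(n e t).
V_H = (16.4)(0.145)/((1.09×10²⁶)(1.602×10⁻¹⁹)(1.04×10⁻⁴)) ≈ 1.31×10⁻³ V.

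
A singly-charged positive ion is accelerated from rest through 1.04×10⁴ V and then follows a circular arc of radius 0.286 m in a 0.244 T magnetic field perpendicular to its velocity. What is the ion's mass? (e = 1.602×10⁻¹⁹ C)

Combine |q|V = ½mv² and r = mv/(|q|B): eliminate v to get m = qB²r²/(2V).
m = (1.602×10⁻¹⁹)(0.244)²(0.286)²/(2·1.04×10⁴) ≈ 3.75×10⁻²⁶ kg.

m ≈ 3.75×10⁻²⁶ kg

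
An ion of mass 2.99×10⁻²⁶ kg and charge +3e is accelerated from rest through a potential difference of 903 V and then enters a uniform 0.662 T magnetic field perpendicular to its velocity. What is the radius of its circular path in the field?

Acceleration: |q|V = ½mv² ⇒ v = √(2|q|V/m) = √(2·4.806×10⁻¹⁹·903/2.99×10⁻²⁶) ≈ 1.704×10⁵ m/s.
In the field: r = mv/(|q|B) = (2.99×10⁻²⁶)(1.704×10⁵)/((4.806×10⁻¹⁹)(0.662)) ≈ 0.0160 m.

r ≈ 0.0160 m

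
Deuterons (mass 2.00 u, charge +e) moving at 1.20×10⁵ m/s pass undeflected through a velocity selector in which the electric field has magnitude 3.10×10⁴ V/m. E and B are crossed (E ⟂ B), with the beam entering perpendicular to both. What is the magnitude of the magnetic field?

Balance of forces in the selector: qE = qvB ⇒ B = E/v.
B = 3.10×10⁴/1.20×10⁵ = 0.258 T.

B = 0.258 T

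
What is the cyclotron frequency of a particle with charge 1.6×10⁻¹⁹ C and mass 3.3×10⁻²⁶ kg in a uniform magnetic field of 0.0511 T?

f = |q|B/(2πm).
f = (1.6×10⁻¹⁹)(0.0511)/(2π·3.3×10⁻²⁶) ≈ 3.94×10⁴ Hz.

f ≈ 3.94×10⁴ Hz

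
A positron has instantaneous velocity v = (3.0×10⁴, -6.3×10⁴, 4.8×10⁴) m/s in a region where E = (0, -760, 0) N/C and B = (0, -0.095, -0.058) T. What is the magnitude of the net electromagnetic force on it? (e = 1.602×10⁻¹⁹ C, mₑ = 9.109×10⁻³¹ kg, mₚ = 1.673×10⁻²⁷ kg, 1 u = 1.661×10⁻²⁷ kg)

v×B = (8210, 1740, -2850) N/C.
E + v×B = (8210, 980, -2850) N/C.
F = q(E + v×B) = (1.602×10⁻¹⁹ C)·(8210, 980, -2850) = (1.32×10⁻¹⁵, 1.57×10⁻¹⁶, -4.57×10⁻¹⁶) N.
|F| = 1.40×10⁻¹⁵ N.

|F| ≈ 1.40×10⁻¹⁵ N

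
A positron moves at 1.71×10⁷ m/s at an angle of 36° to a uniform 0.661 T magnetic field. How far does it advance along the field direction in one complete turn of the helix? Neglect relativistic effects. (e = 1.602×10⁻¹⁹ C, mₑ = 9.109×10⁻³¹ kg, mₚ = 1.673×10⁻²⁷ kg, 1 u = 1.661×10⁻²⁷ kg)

p ≈ 7.48×10⁻⁴ m

v∥ = v cosθ = 1.71×10⁷·cos36° ≈ 1.383×10⁷ m/s.
T = 2πm/(|q|B) = 2π(9.109×10⁻³¹)/((1.602×10⁻¹⁹)(0.661)) ≈ 5.405×10⁻¹¹ s.
pitch = v∥ T = (1.383×10⁷)(5.405×10⁻¹¹) ≈ 7.48×10⁻⁴ m.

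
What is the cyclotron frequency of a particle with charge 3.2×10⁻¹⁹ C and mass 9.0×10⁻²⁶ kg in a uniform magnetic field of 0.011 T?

f = |q|B/(2πm).
f = (3.2×10⁻¹⁹)(0.011)/(2π·9.0×10⁻²⁶) ≈ 6200 Hz.

f ≈ 6200 Hz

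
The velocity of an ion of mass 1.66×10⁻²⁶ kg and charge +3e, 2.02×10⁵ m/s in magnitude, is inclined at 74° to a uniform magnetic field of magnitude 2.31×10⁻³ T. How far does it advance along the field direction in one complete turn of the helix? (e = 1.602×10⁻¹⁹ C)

v∥ = v cosθ = 2.02×10⁵·cos74° ≈ 5.568×10⁴ m/s.
T = 2πm/(|q|B) = 2π(1.66×10⁻²⁶)/((4.806×10⁻¹⁹)(2.31×10⁻³)) ≈ 9.395×10⁻⁵ s.
pitch = v∥ T = (5.568×10⁴)(9.395×10⁻⁵) ≈ 5.23 m.

p ≈ 5.23 m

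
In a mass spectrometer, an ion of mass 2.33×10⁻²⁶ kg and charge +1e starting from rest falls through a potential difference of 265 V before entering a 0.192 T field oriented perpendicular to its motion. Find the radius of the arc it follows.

Acceleration: |q|V = ½mv² ⇒ v = √(2|q|V/m) = √(2·1.602×10⁻¹⁹·265/2.33×10⁻²⁶) ≈ 6.037×10⁴ m/s.
In the field: r = mv/(|q|B) = (2.33×10⁻²⁶)(6.037×10⁴)/((1.602×10⁻¹⁹)(0.192)) ≈ 0.0457 m.

r ≈ 0.0457 m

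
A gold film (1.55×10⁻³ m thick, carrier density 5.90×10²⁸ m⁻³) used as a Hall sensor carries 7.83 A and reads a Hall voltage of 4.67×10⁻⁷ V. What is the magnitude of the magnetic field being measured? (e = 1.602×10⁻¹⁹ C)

From V_H = IB/(n e t), B = V_H n e t / I.
B = (4.67×10⁻⁷)(5.90×10²⁸)(1.602×10⁻¹⁹)(1.55×10⁻³)/7.83 ≈ 0.874 T.

B ≈ 0.874 T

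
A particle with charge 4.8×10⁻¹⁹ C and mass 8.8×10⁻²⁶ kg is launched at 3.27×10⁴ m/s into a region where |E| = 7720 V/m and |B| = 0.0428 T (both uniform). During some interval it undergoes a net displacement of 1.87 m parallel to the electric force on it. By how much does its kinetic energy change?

The magnetic force is always ⟂ v and does no work; only the electric force changes KE.
ΔKE = F_E · d = |q|E d = (4.8×10⁻¹⁹)(7720)(1.87) ≈ 6.93×10⁻¹⁵ J.

ΔKE ≈ 6.93×10⁻¹⁵ J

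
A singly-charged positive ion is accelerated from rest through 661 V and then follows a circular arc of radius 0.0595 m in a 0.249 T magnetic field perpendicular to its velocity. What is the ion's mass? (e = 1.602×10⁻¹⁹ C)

Combine |q|V = ½mv² and r = mv/(|q|B): eliminate v to get m = qB²r²/(2V).
m = (1.602×10⁻¹⁹)(0.249)²(0.0595)²/(2·661) ≈ 2.66×10⁻²⁶ kg.

m ≈ 2.66×10⁻²⁶ kg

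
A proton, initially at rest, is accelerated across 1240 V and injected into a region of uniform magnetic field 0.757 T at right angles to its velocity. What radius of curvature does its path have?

Acceleration: |q|V = ½mv² ⇒ v = √(2|q|V/m) = √(2·1.602×10⁻¹⁹·1240/1.673×10⁻²⁷) ≈ 4.873×10⁵ m/s.
In the field: r = mv/(|q|B) = (1.673×10⁻²⁷)(4.873×10⁵)/((1.602×10⁻¹⁹)(0.757)) ≈ 6.72×10⁻³ m.

r ≈ 6.72×10⁻³ m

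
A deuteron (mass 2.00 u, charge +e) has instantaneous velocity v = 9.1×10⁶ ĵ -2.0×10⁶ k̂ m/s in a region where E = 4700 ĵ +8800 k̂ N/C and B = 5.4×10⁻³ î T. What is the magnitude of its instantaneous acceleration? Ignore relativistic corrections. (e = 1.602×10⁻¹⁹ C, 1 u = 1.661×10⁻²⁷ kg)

v×B = (0, -1.08×10⁴, -4.91×10⁴) N/C.
E + v×B = (0, -6100, -4.03×10⁴) N/C.
F = q(E + v×B) = (1.602×10⁻¹⁹ C)·(0, -6100, -4.03×10⁴) = (0, -9.77×10⁻¹⁶, -6.46×10⁻¹⁵) N.
|a| = |F|/m = 6.536×10⁻¹⁵/3.322×10⁻²⁷ ≈ 1.97×10¹² m/s².

|a| ≈ 1.97×10¹² m/s²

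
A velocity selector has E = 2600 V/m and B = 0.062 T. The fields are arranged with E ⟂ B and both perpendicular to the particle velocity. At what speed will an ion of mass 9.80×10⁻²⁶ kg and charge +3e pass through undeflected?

v = 4.2×10⁴ m/s

For undeflected motion the electric and magnetic forces balance: qE = qvB.
v = E/B = 2600/0.062 = 4.2×10⁴ m/s.
The result is independent of the particle's charge and mass.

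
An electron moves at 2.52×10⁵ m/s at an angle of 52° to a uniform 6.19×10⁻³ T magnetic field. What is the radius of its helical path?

v⊥ = v sinθ = 2.52×10⁵·sin52° ≈ 1.986×10⁵ m/s.
r = m v⊥/(|q|B) = (9.109×10⁻³¹)(1.986×10⁵)/((1.602×10⁻¹⁹)(6.19×10⁻³)) ≈ 1.82×10⁻⁴ m.

r ≈ 1.82×10⁻⁴ m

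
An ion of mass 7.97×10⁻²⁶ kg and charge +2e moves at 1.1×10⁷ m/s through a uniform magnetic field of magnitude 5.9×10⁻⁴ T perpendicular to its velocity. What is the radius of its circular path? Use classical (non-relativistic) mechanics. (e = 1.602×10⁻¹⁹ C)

r ≈ 4600 m

The magnetic force provides the centripetal force: |q|vB = mv²/r.
r = mv/(|q|B) = (7.97×10⁻²⁶)(1.1×10⁷)/((3.204×10⁻¹⁹)(5.9×10⁻⁴)) ≈ 4600 m.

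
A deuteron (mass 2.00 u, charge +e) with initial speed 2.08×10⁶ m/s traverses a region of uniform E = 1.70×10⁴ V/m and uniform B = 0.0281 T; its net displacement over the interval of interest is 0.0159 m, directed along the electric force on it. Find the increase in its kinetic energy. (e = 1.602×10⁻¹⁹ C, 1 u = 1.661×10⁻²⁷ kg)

The magnetic force is always ⟂ v and does no work; only the electric force changes KE.
ΔKE = F_E · d = |q|E d = (1.602×10⁻¹⁹)(1.70×10⁴)(0.0159) ≈ 4.33×10⁻¹⁷ J.

ΔKE ≈ 4.33×10⁻¹⁷ J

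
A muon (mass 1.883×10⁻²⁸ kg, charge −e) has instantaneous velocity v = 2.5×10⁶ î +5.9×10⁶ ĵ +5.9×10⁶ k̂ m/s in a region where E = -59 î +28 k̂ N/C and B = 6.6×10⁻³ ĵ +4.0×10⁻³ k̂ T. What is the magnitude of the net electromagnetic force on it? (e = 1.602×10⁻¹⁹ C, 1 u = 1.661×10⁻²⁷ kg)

|F| ≈ 3.96×10⁻¹⁵ N

v×B = (-1.53×10⁴, -1.00×10⁴, 1.65×10⁴) N/C.
E + v×B = (-1.54×10⁴, -1.00×10⁴, 1.65×10⁴) N/C.
F = q(E + v×B) = (−1.602×10⁻¹⁹ C)·(-1.54×10⁴, -1.00×10⁴, 1.65×10⁴) = (2.47×10⁻¹⁵, 1.60×10⁻¹⁵, -2.65×10⁻¹⁵) N.
|F| = 3.96×10⁻¹⁵ N.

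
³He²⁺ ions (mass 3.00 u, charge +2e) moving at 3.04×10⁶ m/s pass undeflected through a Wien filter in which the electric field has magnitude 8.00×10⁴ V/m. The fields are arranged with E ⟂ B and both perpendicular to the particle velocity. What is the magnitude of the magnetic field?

Balance of forces in the selector: qE = qvB ⇒ B = E/v.
B = 8.00×10⁴/3.04×10⁶ = 0.0263 T.

B = 0.0263 T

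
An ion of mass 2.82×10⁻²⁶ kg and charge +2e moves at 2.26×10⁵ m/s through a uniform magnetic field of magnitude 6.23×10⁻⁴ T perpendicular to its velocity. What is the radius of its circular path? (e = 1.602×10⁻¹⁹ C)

r ≈ 31.9 m

The magnetic force provides the centripetal force: |q|vB = mv²/r.
r = mv/(|q|B) = (2.82×10⁻²⁶)(2.26×10⁵)/((3.204×10⁻¹⁹)(6.23×10⁻⁴)) ≈ 31.9 m.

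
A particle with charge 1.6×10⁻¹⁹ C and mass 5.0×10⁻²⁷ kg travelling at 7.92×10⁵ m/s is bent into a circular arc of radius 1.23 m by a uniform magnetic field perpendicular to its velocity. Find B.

B ≈ 0.0201 T

From |q|vB = mv²/r, B = mv/(|q|r).
B = (5.0×10⁻²⁷)(7.92×10⁵)/((1.6×10⁻¹⁹)(1.23)) ≈ 0.0201 T.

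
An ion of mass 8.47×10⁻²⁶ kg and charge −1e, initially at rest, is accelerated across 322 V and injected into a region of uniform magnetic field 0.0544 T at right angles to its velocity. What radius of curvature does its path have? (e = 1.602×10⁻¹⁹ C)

r ≈ 0.339 m

Acceleration: |q|V = ½mv² ⇒ v = √(2|q|V/m) = √(2·1.602×10⁻¹⁹·322/8.47×10⁻²⁶) ≈ 3.490×10⁴ m/s.
In the field: r = mv/(|q|B) = (8.47×10⁻²⁶)(3.490×10⁴)/((1.602×10⁻¹⁹)(0.0544)) ≈ 0.339 m.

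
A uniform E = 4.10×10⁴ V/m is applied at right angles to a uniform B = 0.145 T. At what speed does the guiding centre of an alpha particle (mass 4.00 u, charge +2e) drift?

v_d ≈ 2.83×10⁵ m/s

In crossed fields the guiding centre drifts at v_d = |E×B|/B² = E/B, independent of charge and mass.
v_d = 4.10×10⁴/0.145 = 2.83×10⁵ m/s.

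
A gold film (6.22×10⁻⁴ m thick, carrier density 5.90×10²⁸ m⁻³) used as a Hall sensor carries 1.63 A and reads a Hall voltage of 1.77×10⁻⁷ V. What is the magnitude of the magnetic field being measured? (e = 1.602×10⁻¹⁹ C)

B ≈ 0.638 T

From V_H = IB/(n e t), B = V_H n e t / I.
B = (1.77×10⁻⁷)(5.90×10²⁸)(1.602×10⁻¹⁹)(6.22×10⁻⁴)/1.63 ≈ 0.638 T.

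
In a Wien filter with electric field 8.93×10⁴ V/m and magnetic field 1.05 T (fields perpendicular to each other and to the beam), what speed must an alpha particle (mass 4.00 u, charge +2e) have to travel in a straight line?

For undeflected motion the electric and magnetic forces balance: qE = qvB.
v = E/B = 8.93×10⁴/1.05 = 8.50×10⁴ m/s.
The result is independent of the particle's charge and mass.

v = 8.50×10⁴ m/s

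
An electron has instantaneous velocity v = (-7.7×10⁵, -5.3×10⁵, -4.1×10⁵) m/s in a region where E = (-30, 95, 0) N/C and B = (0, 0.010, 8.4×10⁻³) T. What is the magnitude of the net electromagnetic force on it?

v×B = (-352, 6470, -7700) N/C.
E + v×B = (-382, 6560, -7700) N/C.
F = q(E + v×B) = (−1.602×10⁻¹⁹ C)·(-382, 6560, -7700) = (6.12×10⁻¹⁷, -1.05×10⁻¹⁵, 1.23×10⁻¹⁵) N.
|F| = 1.62×10⁻¹⁵ N.

|F| ≈ 1.62×10⁻¹⁵ N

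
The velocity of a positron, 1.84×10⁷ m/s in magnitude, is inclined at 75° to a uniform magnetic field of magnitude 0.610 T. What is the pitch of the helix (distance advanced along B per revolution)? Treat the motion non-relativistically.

p ≈ 2.79×10⁻⁴ m

v∥ = v cosθ = 1.84×10⁷·cos75° ≈ 4.762×10⁶ m/s.
T = 2πm/(|q|B) = 2π(9.109×10⁻³¹)/((1.602×10⁻¹⁹)(0.610)) ≈ 5.857×10⁻¹¹ s.
pitch = v∥ T = (4.762×10⁶)(5.857×10⁻¹¹) ≈ 2.79×10⁻⁴ m.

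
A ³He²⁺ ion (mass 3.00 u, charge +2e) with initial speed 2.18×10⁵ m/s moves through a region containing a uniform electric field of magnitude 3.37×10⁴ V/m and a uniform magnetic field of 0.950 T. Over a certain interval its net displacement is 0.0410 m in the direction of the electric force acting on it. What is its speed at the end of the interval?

B does no work; ΔKE = |q|E d.
½mv_f² = ½mv₀² + |q|Ed = ½(4.983×10⁻²⁷)(2.18×10⁵)² + (3.204×10⁻¹⁹)(3.37×10⁴)(0.0410) ≈ 1.184×10⁻¹⁶ J + 4.427×10⁻¹⁶ J ≈ 5.611×10⁻¹⁶ J.
v_f = √(2·5.611×10⁻¹⁶/4.983×10⁻²⁷) ≈ 4.75×10⁵ m/s.

v_f ≈ 4.75×10⁵ m/s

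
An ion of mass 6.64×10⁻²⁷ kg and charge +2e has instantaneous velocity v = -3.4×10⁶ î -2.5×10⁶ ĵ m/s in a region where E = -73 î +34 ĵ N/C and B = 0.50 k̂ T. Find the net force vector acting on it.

F ≈ (-4.01×10⁻¹³, 5.45×10⁻¹³, 0) N

v×B = (-1.25×10⁶, 1.70×10⁶, 0) N/C.
E + v×B = (-1.25×10⁶, 1.70×10⁶, 0) N/C.
F = q(E + v×B) = (3.204×10⁻¹⁹ C)·(-1.25×10⁶, 1.70×10⁶, 0) = (-4.01×10⁻¹³, 5.45×10⁻¹³, 0) N.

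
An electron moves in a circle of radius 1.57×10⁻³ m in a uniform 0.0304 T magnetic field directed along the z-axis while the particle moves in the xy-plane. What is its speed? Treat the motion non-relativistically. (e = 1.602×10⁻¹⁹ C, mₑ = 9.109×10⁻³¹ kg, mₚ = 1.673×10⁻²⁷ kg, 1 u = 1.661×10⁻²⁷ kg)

From |q|vB = mv²/r, v = |q|Br/m.
v = (1.602×10⁻¹⁹)(0.0304)(1.57×10⁻³)/9.109×10⁻³¹ ≈ 8.39×10⁶ m/s.

v ≈ 8.39×10⁶ m/s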